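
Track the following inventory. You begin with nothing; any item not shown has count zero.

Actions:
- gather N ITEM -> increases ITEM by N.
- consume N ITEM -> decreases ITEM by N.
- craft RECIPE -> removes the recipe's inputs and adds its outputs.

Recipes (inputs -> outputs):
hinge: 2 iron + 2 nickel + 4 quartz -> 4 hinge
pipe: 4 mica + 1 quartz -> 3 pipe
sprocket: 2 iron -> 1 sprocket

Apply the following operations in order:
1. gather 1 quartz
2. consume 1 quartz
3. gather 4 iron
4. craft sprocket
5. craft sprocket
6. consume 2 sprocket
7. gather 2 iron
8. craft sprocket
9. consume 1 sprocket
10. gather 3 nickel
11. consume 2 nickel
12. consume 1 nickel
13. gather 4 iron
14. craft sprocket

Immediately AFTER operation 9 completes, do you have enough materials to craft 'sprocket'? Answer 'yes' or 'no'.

Answer: no

Derivation:
After 1 (gather 1 quartz): quartz=1
After 2 (consume 1 quartz): (empty)
After 3 (gather 4 iron): iron=4
After 4 (craft sprocket): iron=2 sprocket=1
After 5 (craft sprocket): sprocket=2
After 6 (consume 2 sprocket): (empty)
After 7 (gather 2 iron): iron=2
After 8 (craft sprocket): sprocket=1
After 9 (consume 1 sprocket): (empty)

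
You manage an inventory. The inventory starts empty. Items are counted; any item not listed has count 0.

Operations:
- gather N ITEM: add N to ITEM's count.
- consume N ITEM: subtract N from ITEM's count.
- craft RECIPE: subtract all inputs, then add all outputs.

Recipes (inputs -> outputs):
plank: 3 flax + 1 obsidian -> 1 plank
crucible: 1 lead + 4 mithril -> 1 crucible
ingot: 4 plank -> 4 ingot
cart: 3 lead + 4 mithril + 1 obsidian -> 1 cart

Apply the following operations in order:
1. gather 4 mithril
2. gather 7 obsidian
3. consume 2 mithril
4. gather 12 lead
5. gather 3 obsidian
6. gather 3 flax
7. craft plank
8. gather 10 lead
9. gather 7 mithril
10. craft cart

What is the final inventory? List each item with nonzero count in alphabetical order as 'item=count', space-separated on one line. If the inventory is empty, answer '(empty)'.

Answer: cart=1 lead=19 mithril=5 obsidian=8 plank=1

Derivation:
After 1 (gather 4 mithril): mithril=4
After 2 (gather 7 obsidian): mithril=4 obsidian=7
After 3 (consume 2 mithril): mithril=2 obsidian=7
After 4 (gather 12 lead): lead=12 mithril=2 obsidian=7
After 5 (gather 3 obsidian): lead=12 mithril=2 obsidian=10
After 6 (gather 3 flax): flax=3 lead=12 mithril=2 obsidian=10
After 7 (craft plank): lead=12 mithril=2 obsidian=9 plank=1
After 8 (gather 10 lead): lead=22 mithril=2 obsidian=9 plank=1
After 9 (gather 7 mithril): lead=22 mithril=9 obsidian=9 plank=1
After 10 (craft cart): cart=1 lead=19 mithril=5 obsidian=8 plank=1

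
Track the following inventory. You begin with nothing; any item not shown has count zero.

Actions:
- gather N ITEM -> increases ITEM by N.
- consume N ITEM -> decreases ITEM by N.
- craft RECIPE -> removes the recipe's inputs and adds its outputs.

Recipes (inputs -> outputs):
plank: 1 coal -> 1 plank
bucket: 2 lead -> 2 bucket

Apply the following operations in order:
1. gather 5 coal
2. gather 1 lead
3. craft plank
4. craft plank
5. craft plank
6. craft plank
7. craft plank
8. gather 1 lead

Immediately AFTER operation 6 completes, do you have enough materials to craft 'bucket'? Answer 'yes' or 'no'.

Answer: no

Derivation:
After 1 (gather 5 coal): coal=5
After 2 (gather 1 lead): coal=5 lead=1
After 3 (craft plank): coal=4 lead=1 plank=1
After 4 (craft plank): coal=3 lead=1 plank=2
After 5 (craft plank): coal=2 lead=1 plank=3
After 6 (craft plank): coal=1 lead=1 plank=4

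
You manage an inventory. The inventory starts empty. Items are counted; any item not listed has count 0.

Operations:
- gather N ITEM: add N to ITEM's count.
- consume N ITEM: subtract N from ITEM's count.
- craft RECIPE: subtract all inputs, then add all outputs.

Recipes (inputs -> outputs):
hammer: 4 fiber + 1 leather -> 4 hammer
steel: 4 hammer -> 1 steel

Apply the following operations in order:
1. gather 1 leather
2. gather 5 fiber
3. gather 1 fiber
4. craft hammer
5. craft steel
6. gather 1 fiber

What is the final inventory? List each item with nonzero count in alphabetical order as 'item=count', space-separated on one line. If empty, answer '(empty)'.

After 1 (gather 1 leather): leather=1
After 2 (gather 5 fiber): fiber=5 leather=1
After 3 (gather 1 fiber): fiber=6 leather=1
After 4 (craft hammer): fiber=2 hammer=4
After 5 (craft steel): fiber=2 steel=1
After 6 (gather 1 fiber): fiber=3 steel=1

Answer: fiber=3 steel=1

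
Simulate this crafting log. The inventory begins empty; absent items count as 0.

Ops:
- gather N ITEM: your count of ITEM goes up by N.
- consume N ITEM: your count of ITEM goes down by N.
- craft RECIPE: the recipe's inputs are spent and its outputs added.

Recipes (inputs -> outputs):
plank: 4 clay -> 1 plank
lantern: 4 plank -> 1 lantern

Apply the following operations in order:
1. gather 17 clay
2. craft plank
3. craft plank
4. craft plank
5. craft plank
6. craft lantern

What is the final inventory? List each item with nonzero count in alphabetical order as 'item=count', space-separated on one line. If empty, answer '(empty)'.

Answer: clay=1 lantern=1

Derivation:
After 1 (gather 17 clay): clay=17
After 2 (craft plank): clay=13 plank=1
After 3 (craft plank): clay=9 plank=2
After 4 (craft plank): clay=5 plank=3
After 5 (craft plank): clay=1 plank=4
After 6 (craft lantern): clay=1 lantern=1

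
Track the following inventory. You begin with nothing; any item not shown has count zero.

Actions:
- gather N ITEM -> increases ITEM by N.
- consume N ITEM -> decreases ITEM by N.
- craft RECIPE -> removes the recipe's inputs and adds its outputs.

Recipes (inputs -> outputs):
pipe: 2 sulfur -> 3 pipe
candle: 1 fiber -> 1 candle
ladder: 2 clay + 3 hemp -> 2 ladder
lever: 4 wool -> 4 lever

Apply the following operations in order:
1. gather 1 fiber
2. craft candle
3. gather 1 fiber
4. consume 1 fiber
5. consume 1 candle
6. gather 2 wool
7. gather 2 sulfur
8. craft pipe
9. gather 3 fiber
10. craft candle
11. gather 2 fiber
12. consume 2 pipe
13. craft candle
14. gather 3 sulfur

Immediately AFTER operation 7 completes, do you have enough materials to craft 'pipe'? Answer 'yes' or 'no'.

Answer: yes

Derivation:
After 1 (gather 1 fiber): fiber=1
After 2 (craft candle): candle=1
After 3 (gather 1 fiber): candle=1 fiber=1
After 4 (consume 1 fiber): candle=1
After 5 (consume 1 candle): (empty)
After 6 (gather 2 wool): wool=2
After 7 (gather 2 sulfur): sulfur=2 wool=2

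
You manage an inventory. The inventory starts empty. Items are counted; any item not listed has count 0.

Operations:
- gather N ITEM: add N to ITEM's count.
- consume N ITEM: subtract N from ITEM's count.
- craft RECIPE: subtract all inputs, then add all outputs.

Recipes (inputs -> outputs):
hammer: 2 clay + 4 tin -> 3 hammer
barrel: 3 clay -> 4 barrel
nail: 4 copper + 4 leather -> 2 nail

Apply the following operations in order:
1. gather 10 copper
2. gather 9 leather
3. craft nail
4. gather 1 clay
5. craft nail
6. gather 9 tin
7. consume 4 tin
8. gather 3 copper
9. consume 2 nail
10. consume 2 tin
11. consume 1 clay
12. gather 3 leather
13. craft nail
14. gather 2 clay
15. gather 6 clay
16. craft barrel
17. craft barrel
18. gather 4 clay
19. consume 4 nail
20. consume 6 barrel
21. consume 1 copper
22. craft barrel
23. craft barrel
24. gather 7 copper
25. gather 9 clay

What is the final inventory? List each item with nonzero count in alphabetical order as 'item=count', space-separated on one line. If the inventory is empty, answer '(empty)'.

After 1 (gather 10 copper): copper=10
After 2 (gather 9 leather): copper=10 leather=9
After 3 (craft nail): copper=6 leather=5 nail=2
After 4 (gather 1 clay): clay=1 copper=6 leather=5 nail=2
After 5 (craft nail): clay=1 copper=2 leather=1 nail=4
After 6 (gather 9 tin): clay=1 copper=2 leather=1 nail=4 tin=9
After 7 (consume 4 tin): clay=1 copper=2 leather=1 nail=4 tin=5
After 8 (gather 3 copper): clay=1 copper=5 leather=1 nail=4 tin=5
After 9 (consume 2 nail): clay=1 copper=5 leather=1 nail=2 tin=5
After 10 (consume 2 tin): clay=1 copper=5 leather=1 nail=2 tin=3
After 11 (consume 1 clay): copper=5 leather=1 nail=2 tin=3
After 12 (gather 3 leather): copper=5 leather=4 nail=2 tin=3
After 13 (craft nail): copper=1 nail=4 tin=3
After 14 (gather 2 clay): clay=2 copper=1 nail=4 tin=3
After 15 (gather 6 clay): clay=8 copper=1 nail=4 tin=3
After 16 (craft barrel): barrel=4 clay=5 copper=1 nail=4 tin=3
After 17 (craft barrel): barrel=8 clay=2 copper=1 nail=4 tin=3
After 18 (gather 4 clay): barrel=8 clay=6 copper=1 nail=4 tin=3
After 19 (consume 4 nail): barrel=8 clay=6 copper=1 tin=3
After 20 (consume 6 barrel): barrel=2 clay=6 copper=1 tin=3
After 21 (consume 1 copper): barrel=2 clay=6 tin=3
After 22 (craft barrel): barrel=6 clay=3 tin=3
After 23 (craft barrel): barrel=10 tin=3
After 24 (gather 7 copper): barrel=10 copper=7 tin=3
After 25 (gather 9 clay): barrel=10 clay=9 copper=7 tin=3

Answer: barrel=10 clay=9 copper=7 tin=3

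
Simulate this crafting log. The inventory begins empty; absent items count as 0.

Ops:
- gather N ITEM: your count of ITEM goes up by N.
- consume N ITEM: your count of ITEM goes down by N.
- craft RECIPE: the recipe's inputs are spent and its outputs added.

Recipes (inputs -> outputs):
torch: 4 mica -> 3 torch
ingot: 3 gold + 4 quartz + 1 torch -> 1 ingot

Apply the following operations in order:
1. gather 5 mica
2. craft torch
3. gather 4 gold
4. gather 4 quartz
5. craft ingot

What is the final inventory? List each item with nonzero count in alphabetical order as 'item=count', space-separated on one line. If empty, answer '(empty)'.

After 1 (gather 5 mica): mica=5
After 2 (craft torch): mica=1 torch=3
After 3 (gather 4 gold): gold=4 mica=1 torch=3
After 4 (gather 4 quartz): gold=4 mica=1 quartz=4 torch=3
After 5 (craft ingot): gold=1 ingot=1 mica=1 torch=2

Answer: gold=1 ingot=1 mica=1 torch=2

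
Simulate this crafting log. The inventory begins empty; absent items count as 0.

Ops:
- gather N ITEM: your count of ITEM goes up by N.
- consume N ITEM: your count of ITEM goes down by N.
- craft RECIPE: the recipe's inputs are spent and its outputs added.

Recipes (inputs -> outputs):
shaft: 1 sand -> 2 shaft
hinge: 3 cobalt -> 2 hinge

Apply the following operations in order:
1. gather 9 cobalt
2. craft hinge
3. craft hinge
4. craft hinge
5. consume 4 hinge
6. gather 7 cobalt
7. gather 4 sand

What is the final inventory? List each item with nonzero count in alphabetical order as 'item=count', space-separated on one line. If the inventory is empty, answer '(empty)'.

Answer: cobalt=7 hinge=2 sand=4

Derivation:
After 1 (gather 9 cobalt): cobalt=9
After 2 (craft hinge): cobalt=6 hinge=2
After 3 (craft hinge): cobalt=3 hinge=4
After 4 (craft hinge): hinge=6
After 5 (consume 4 hinge): hinge=2
After 6 (gather 7 cobalt): cobalt=7 hinge=2
After 7 (gather 4 sand): cobalt=7 hinge=2 sand=4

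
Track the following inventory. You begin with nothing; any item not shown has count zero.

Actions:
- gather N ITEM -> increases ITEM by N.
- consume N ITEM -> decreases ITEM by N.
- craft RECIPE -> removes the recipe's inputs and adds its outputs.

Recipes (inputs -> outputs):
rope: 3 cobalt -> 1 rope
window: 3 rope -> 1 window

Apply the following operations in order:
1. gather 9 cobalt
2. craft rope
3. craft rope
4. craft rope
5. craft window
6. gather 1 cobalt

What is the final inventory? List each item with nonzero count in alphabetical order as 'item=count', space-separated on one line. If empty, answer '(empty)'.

After 1 (gather 9 cobalt): cobalt=9
After 2 (craft rope): cobalt=6 rope=1
After 3 (craft rope): cobalt=3 rope=2
After 4 (craft rope): rope=3
After 5 (craft window): window=1
After 6 (gather 1 cobalt): cobalt=1 window=1

Answer: cobalt=1 window=1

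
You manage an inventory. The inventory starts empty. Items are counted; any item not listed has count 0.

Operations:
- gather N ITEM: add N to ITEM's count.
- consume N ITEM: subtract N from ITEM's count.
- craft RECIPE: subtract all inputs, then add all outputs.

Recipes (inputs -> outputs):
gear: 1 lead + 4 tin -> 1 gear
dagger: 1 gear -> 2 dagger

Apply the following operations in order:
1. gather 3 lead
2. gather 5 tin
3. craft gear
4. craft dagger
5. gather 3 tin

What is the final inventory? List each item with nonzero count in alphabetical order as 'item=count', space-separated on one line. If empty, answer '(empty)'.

Answer: dagger=2 lead=2 tin=4

Derivation:
After 1 (gather 3 lead): lead=3
After 2 (gather 5 tin): lead=3 tin=5
After 3 (craft gear): gear=1 lead=2 tin=1
After 4 (craft dagger): dagger=2 lead=2 tin=1
After 5 (gather 3 tin): dagger=2 lead=2 tin=4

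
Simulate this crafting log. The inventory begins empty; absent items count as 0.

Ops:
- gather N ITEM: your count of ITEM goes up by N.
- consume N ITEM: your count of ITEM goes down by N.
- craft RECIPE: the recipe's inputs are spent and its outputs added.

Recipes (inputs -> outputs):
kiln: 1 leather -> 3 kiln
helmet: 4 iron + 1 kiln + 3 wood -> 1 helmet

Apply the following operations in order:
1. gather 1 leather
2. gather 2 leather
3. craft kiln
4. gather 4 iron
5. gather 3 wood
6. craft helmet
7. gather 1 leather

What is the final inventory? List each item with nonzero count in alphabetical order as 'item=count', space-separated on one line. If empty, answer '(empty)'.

After 1 (gather 1 leather): leather=1
After 2 (gather 2 leather): leather=3
After 3 (craft kiln): kiln=3 leather=2
After 4 (gather 4 iron): iron=4 kiln=3 leather=2
After 5 (gather 3 wood): iron=4 kiln=3 leather=2 wood=3
After 6 (craft helmet): helmet=1 kiln=2 leather=2
After 7 (gather 1 leather): helmet=1 kiln=2 leather=3

Answer: helmet=1 kiln=2 leather=3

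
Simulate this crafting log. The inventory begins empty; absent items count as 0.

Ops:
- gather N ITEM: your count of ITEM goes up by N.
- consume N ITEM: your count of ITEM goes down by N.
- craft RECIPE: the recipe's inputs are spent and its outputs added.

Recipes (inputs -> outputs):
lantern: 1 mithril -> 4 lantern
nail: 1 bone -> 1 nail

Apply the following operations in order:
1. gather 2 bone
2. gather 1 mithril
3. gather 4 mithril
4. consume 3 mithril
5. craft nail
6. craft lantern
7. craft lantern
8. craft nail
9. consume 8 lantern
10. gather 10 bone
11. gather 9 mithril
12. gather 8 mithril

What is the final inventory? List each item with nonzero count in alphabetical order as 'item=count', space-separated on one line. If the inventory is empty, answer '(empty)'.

After 1 (gather 2 bone): bone=2
After 2 (gather 1 mithril): bone=2 mithril=1
After 3 (gather 4 mithril): bone=2 mithril=5
After 4 (consume 3 mithril): bone=2 mithril=2
After 5 (craft nail): bone=1 mithril=2 nail=1
After 6 (craft lantern): bone=1 lantern=4 mithril=1 nail=1
After 7 (craft lantern): bone=1 lantern=8 nail=1
After 8 (craft nail): lantern=8 nail=2
After 9 (consume 8 lantern): nail=2
After 10 (gather 10 bone): bone=10 nail=2
After 11 (gather 9 mithril): bone=10 mithril=9 nail=2
After 12 (gather 8 mithril): bone=10 mithril=17 nail=2

Answer: bone=10 mithril=17 nail=2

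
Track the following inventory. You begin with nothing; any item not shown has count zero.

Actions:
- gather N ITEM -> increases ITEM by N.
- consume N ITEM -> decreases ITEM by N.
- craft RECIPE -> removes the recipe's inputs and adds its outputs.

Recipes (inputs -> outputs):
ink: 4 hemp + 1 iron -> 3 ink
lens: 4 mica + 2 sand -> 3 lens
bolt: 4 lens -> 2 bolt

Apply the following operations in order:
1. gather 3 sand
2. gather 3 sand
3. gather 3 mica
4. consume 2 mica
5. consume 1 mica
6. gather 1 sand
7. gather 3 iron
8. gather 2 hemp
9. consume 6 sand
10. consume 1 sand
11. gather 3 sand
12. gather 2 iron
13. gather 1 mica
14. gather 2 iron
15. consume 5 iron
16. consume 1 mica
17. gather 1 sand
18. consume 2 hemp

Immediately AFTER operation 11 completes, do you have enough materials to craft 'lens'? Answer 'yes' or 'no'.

After 1 (gather 3 sand): sand=3
After 2 (gather 3 sand): sand=6
After 3 (gather 3 mica): mica=3 sand=6
After 4 (consume 2 mica): mica=1 sand=6
After 5 (consume 1 mica): sand=6
After 6 (gather 1 sand): sand=7
After 7 (gather 3 iron): iron=3 sand=7
After 8 (gather 2 hemp): hemp=2 iron=3 sand=7
After 9 (consume 6 sand): hemp=2 iron=3 sand=1
After 10 (consume 1 sand): hemp=2 iron=3
After 11 (gather 3 sand): hemp=2 iron=3 sand=3

Answer: no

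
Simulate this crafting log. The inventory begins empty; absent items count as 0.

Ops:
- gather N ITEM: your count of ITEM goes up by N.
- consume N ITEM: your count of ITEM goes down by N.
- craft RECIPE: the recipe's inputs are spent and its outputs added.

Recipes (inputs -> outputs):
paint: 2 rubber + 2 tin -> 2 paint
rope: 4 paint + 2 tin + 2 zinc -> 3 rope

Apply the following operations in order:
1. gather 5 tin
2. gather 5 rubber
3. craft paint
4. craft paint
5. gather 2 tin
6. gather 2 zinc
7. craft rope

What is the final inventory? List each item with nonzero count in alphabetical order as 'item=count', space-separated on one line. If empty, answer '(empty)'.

After 1 (gather 5 tin): tin=5
After 2 (gather 5 rubber): rubber=5 tin=5
After 3 (craft paint): paint=2 rubber=3 tin=3
After 4 (craft paint): paint=4 rubber=1 tin=1
After 5 (gather 2 tin): paint=4 rubber=1 tin=3
After 6 (gather 2 zinc): paint=4 rubber=1 tin=3 zinc=2
After 7 (craft rope): rope=3 rubber=1 tin=1

Answer: rope=3 rubber=1 tin=1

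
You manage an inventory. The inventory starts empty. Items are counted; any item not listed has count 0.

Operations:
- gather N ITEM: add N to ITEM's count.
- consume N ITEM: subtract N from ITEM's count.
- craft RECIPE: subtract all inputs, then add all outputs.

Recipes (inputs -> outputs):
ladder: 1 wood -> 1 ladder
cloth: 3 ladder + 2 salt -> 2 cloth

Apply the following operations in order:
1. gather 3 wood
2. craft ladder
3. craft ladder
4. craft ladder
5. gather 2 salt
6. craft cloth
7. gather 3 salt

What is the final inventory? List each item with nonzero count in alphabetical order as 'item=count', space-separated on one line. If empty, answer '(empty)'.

Answer: cloth=2 salt=3

Derivation:
After 1 (gather 3 wood): wood=3
After 2 (craft ladder): ladder=1 wood=2
After 3 (craft ladder): ladder=2 wood=1
After 4 (craft ladder): ladder=3
After 5 (gather 2 salt): ladder=3 salt=2
After 6 (craft cloth): cloth=2
After 7 (gather 3 salt): cloth=2 salt=3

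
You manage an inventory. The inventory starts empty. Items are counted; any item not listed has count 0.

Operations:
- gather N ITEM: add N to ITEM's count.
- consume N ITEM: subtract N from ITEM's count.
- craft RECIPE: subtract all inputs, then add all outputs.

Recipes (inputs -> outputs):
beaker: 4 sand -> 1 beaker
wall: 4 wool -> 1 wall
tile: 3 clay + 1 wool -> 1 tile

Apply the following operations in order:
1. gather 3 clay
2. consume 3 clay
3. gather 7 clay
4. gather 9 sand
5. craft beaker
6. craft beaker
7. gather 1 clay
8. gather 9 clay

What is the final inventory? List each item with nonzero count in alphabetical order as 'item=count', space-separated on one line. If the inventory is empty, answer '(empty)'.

Answer: beaker=2 clay=17 sand=1

Derivation:
After 1 (gather 3 clay): clay=3
After 2 (consume 3 clay): (empty)
After 3 (gather 7 clay): clay=7
After 4 (gather 9 sand): clay=7 sand=9
After 5 (craft beaker): beaker=1 clay=7 sand=5
After 6 (craft beaker): beaker=2 clay=7 sand=1
After 7 (gather 1 clay): beaker=2 clay=8 sand=1
After 8 (gather 9 clay): beaker=2 clay=17 sand=1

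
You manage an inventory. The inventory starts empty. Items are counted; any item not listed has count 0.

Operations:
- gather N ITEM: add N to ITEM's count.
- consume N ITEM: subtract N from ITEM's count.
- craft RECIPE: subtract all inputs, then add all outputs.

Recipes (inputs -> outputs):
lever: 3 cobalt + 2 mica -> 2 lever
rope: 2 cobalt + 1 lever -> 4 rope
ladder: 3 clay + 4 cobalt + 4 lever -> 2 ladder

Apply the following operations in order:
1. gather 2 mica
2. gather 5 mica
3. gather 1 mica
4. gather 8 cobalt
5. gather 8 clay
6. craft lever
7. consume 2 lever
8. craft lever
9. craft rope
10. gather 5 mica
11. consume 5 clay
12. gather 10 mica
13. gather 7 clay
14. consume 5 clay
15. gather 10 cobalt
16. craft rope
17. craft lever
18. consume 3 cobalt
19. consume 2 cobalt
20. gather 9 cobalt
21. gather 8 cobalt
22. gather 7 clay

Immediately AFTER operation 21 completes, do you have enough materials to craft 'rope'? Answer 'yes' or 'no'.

Answer: yes

Derivation:
After 1 (gather 2 mica): mica=2
After 2 (gather 5 mica): mica=7
After 3 (gather 1 mica): mica=8
After 4 (gather 8 cobalt): cobalt=8 mica=8
After 5 (gather 8 clay): clay=8 cobalt=8 mica=8
After 6 (craft lever): clay=8 cobalt=5 lever=2 mica=6
After 7 (consume 2 lever): clay=8 cobalt=5 mica=6
After 8 (craft lever): clay=8 cobalt=2 lever=2 mica=4
After 9 (craft rope): clay=8 lever=1 mica=4 rope=4
After 10 (gather 5 mica): clay=8 lever=1 mica=9 rope=4
After 11 (consume 5 clay): clay=3 lever=1 mica=9 rope=4
After 12 (gather 10 mica): clay=3 lever=1 mica=19 rope=4
After 13 (gather 7 clay): clay=10 lever=1 mica=19 rope=4
After 14 (consume 5 clay): clay=5 lever=1 mica=19 rope=4
After 15 (gather 10 cobalt): clay=5 cobalt=10 lever=1 mica=19 rope=4
After 16 (craft rope): clay=5 cobalt=8 mica=19 rope=8
After 17 (craft lever): clay=5 cobalt=5 lever=2 mica=17 rope=8
After 18 (consume 3 cobalt): clay=5 cobalt=2 lever=2 mica=17 rope=8
After 19 (consume 2 cobalt): clay=5 lever=2 mica=17 rope=8
After 20 (gather 9 cobalt): clay=5 cobalt=9 lever=2 mica=17 rope=8
After 21 (gather 8 cobalt): clay=5 cobalt=17 lever=2 mica=17 rope=8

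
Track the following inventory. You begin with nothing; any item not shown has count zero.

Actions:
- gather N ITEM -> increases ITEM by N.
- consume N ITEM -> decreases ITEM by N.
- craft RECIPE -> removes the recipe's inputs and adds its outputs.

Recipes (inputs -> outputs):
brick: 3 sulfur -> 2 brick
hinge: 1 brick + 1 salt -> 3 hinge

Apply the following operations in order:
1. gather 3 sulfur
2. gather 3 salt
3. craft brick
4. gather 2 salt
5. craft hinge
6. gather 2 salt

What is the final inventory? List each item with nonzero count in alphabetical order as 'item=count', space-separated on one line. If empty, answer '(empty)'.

After 1 (gather 3 sulfur): sulfur=3
After 2 (gather 3 salt): salt=3 sulfur=3
After 3 (craft brick): brick=2 salt=3
After 4 (gather 2 salt): brick=2 salt=5
After 5 (craft hinge): brick=1 hinge=3 salt=4
After 6 (gather 2 salt): brick=1 hinge=3 salt=6

Answer: brick=1 hinge=3 salt=6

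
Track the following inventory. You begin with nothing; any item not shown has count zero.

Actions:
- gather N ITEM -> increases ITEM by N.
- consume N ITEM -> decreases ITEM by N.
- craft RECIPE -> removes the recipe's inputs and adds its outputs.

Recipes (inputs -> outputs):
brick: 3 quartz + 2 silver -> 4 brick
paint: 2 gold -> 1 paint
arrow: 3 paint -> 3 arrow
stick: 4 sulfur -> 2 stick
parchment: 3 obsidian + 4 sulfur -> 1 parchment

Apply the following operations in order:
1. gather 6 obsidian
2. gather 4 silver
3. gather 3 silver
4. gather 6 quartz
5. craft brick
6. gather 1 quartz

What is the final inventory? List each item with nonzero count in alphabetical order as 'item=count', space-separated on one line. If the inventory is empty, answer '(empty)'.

Answer: brick=4 obsidian=6 quartz=4 silver=5

Derivation:
After 1 (gather 6 obsidian): obsidian=6
After 2 (gather 4 silver): obsidian=6 silver=4
After 3 (gather 3 silver): obsidian=6 silver=7
After 4 (gather 6 quartz): obsidian=6 quartz=6 silver=7
After 5 (craft brick): brick=4 obsidian=6 quartz=3 silver=5
After 6 (gather 1 quartz): brick=4 obsidian=6 quartz=4 silver=5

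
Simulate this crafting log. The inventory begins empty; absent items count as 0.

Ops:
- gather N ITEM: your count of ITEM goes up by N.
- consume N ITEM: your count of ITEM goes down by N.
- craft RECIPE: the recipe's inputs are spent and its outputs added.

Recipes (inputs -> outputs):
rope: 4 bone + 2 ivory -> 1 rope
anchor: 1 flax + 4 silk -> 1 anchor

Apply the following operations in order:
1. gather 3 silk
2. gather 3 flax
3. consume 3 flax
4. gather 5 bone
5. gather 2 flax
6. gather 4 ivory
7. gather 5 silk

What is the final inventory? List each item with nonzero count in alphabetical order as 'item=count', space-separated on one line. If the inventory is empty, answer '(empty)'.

After 1 (gather 3 silk): silk=3
After 2 (gather 3 flax): flax=3 silk=3
After 3 (consume 3 flax): silk=3
After 4 (gather 5 bone): bone=5 silk=3
After 5 (gather 2 flax): bone=5 flax=2 silk=3
After 6 (gather 4 ivory): bone=5 flax=2 ivory=4 silk=3
After 7 (gather 5 silk): bone=5 flax=2 ivory=4 silk=8

Answer: bone=5 flax=2 ivory=4 silk=8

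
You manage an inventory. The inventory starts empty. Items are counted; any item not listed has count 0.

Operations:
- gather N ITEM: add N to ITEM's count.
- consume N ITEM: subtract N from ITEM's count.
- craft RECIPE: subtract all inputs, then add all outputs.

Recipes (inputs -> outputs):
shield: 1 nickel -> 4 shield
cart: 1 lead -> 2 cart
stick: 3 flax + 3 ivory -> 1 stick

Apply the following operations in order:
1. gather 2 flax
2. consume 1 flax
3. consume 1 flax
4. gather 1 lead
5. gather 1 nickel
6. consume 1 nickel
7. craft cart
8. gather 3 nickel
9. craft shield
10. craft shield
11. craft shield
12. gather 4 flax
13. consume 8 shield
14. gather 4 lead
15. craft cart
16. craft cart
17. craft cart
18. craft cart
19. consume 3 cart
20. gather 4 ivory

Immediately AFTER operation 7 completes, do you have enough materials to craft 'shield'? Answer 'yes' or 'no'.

Answer: no

Derivation:
After 1 (gather 2 flax): flax=2
After 2 (consume 1 flax): flax=1
After 3 (consume 1 flax): (empty)
After 4 (gather 1 lead): lead=1
After 5 (gather 1 nickel): lead=1 nickel=1
After 6 (consume 1 nickel): lead=1
After 7 (craft cart): cart=2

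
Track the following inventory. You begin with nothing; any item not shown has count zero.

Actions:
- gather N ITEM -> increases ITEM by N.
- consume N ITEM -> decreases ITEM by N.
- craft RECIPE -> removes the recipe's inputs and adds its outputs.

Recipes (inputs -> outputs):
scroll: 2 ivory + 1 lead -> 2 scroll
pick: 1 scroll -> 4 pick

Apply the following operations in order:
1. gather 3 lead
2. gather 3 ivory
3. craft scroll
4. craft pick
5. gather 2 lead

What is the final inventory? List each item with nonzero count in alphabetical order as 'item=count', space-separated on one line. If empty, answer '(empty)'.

After 1 (gather 3 lead): lead=3
After 2 (gather 3 ivory): ivory=3 lead=3
After 3 (craft scroll): ivory=1 lead=2 scroll=2
After 4 (craft pick): ivory=1 lead=2 pick=4 scroll=1
After 5 (gather 2 lead): ivory=1 lead=4 pick=4 scroll=1

Answer: ivory=1 lead=4 pick=4 scroll=1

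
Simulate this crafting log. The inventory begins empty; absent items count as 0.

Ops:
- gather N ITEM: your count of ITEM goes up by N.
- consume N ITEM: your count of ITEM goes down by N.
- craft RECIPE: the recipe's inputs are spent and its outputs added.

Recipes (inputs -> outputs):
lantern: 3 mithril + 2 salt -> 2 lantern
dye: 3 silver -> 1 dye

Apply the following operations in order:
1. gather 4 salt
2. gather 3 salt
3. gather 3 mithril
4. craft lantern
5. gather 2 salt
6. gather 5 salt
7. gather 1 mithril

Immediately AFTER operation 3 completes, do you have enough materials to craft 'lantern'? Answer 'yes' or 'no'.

After 1 (gather 4 salt): salt=4
After 2 (gather 3 salt): salt=7
After 3 (gather 3 mithril): mithril=3 salt=7

Answer: yes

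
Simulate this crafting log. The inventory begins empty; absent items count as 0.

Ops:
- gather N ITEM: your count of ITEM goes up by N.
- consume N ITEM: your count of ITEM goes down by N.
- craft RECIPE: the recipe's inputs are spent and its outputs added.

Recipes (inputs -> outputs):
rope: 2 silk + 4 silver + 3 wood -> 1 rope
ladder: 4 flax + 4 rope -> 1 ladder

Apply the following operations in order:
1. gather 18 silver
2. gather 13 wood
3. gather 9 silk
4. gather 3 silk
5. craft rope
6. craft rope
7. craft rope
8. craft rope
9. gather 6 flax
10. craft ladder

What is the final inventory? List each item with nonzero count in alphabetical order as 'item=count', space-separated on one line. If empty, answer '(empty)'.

After 1 (gather 18 silver): silver=18
After 2 (gather 13 wood): silver=18 wood=13
After 3 (gather 9 silk): silk=9 silver=18 wood=13
After 4 (gather 3 silk): silk=12 silver=18 wood=13
After 5 (craft rope): rope=1 silk=10 silver=14 wood=10
After 6 (craft rope): rope=2 silk=8 silver=10 wood=7
After 7 (craft rope): rope=3 silk=6 silver=6 wood=4
After 8 (craft rope): rope=4 silk=4 silver=2 wood=1
After 9 (gather 6 flax): flax=6 rope=4 silk=4 silver=2 wood=1
After 10 (craft ladder): flax=2 ladder=1 silk=4 silver=2 wood=1

Answer: flax=2 ladder=1 silk=4 silver=2 wood=1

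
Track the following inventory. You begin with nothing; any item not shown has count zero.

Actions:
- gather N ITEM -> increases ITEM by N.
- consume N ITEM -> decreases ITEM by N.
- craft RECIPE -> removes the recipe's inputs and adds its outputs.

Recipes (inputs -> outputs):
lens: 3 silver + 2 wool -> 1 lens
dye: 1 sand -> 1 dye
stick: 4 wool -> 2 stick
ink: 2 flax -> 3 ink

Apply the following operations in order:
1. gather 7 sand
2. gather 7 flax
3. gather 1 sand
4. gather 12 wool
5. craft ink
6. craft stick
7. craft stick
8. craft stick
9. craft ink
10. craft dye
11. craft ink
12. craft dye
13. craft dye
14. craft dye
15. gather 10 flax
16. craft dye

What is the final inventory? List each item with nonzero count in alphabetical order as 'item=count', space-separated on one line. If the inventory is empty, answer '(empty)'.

Answer: dye=5 flax=11 ink=9 sand=3 stick=6

Derivation:
After 1 (gather 7 sand): sand=7
After 2 (gather 7 flax): flax=7 sand=7
After 3 (gather 1 sand): flax=7 sand=8
After 4 (gather 12 wool): flax=7 sand=8 wool=12
After 5 (craft ink): flax=5 ink=3 sand=8 wool=12
After 6 (craft stick): flax=5 ink=3 sand=8 stick=2 wool=8
After 7 (craft stick): flax=5 ink=3 sand=8 stick=4 wool=4
After 8 (craft stick): flax=5 ink=3 sand=8 stick=6
After 9 (craft ink): flax=3 ink=6 sand=8 stick=6
After 10 (craft dye): dye=1 flax=3 ink=6 sand=7 stick=6
After 11 (craft ink): dye=1 flax=1 ink=9 sand=7 stick=6
After 12 (craft dye): dye=2 flax=1 ink=9 sand=6 stick=6
After 13 (craft dye): dye=3 flax=1 ink=9 sand=5 stick=6
After 14 (craft dye): dye=4 flax=1 ink=9 sand=4 stick=6
After 15 (gather 10 flax): dye=4 flax=11 ink=9 sand=4 stick=6
After 16 (craft dye): dye=5 flax=11 ink=9 sand=3 stick=6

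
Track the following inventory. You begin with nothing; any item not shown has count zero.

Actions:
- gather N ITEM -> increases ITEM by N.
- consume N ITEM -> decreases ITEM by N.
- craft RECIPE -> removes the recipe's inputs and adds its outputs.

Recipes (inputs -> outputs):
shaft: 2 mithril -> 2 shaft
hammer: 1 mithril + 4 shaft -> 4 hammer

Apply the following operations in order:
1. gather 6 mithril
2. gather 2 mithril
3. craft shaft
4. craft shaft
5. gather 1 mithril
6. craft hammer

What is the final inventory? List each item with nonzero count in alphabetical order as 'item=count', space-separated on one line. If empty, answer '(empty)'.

Answer: hammer=4 mithril=4

Derivation:
After 1 (gather 6 mithril): mithril=6
After 2 (gather 2 mithril): mithril=8
After 3 (craft shaft): mithril=6 shaft=2
After 4 (craft shaft): mithril=4 shaft=4
After 5 (gather 1 mithril): mithril=5 shaft=4
After 6 (craft hammer): hammer=4 mithril=4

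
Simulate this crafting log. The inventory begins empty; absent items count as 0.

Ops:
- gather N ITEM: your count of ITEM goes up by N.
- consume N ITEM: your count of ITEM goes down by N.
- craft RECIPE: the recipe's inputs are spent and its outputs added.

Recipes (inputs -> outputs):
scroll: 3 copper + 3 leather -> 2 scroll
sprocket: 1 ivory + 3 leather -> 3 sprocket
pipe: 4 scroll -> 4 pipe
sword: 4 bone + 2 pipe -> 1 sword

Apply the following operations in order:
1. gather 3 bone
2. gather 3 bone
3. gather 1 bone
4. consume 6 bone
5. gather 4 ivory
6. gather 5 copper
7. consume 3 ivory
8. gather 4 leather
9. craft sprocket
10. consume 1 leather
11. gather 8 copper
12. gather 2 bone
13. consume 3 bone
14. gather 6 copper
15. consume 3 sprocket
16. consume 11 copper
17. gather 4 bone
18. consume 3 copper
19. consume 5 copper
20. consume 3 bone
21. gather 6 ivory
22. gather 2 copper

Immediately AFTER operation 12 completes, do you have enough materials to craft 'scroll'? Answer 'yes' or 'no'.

After 1 (gather 3 bone): bone=3
After 2 (gather 3 bone): bone=6
After 3 (gather 1 bone): bone=7
After 4 (consume 6 bone): bone=1
After 5 (gather 4 ivory): bone=1 ivory=4
After 6 (gather 5 copper): bone=1 copper=5 ivory=4
After 7 (consume 3 ivory): bone=1 copper=5 ivory=1
After 8 (gather 4 leather): bone=1 copper=5 ivory=1 leather=4
After 9 (craft sprocket): bone=1 copper=5 leather=1 sprocket=3
After 10 (consume 1 leather): bone=1 copper=5 sprocket=3
After 11 (gather 8 copper): bone=1 copper=13 sprocket=3
After 12 (gather 2 bone): bone=3 copper=13 sprocket=3

Answer: no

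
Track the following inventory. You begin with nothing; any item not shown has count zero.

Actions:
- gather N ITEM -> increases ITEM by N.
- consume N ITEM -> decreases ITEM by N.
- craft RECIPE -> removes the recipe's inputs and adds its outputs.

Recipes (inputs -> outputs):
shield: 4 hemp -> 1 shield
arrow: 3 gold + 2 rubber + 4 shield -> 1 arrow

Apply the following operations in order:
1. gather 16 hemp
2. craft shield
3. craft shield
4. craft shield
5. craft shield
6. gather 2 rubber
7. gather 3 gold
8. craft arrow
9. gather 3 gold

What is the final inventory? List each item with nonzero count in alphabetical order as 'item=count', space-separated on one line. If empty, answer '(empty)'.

Answer: arrow=1 gold=3

Derivation:
After 1 (gather 16 hemp): hemp=16
After 2 (craft shield): hemp=12 shield=1
After 3 (craft shield): hemp=8 shield=2
After 4 (craft shield): hemp=4 shield=3
After 5 (craft shield): shield=4
After 6 (gather 2 rubber): rubber=2 shield=4
After 7 (gather 3 gold): gold=3 rubber=2 shield=4
After 8 (craft arrow): arrow=1
After 9 (gather 3 gold): arrow=1 gold=3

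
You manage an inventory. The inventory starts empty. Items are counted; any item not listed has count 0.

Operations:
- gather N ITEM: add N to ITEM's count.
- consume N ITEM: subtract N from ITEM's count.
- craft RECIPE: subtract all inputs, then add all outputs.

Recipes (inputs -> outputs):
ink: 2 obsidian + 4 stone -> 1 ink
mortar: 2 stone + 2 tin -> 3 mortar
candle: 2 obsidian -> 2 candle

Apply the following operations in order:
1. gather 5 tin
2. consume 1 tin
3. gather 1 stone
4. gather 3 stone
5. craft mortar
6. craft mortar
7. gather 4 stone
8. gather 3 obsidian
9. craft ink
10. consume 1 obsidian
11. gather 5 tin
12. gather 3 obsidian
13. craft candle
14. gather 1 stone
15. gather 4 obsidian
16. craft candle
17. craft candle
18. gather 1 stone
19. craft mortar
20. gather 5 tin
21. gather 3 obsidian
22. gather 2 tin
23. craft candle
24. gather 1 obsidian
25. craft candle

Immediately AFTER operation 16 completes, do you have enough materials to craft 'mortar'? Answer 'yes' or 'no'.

After 1 (gather 5 tin): tin=5
After 2 (consume 1 tin): tin=4
After 3 (gather 1 stone): stone=1 tin=4
After 4 (gather 3 stone): stone=4 tin=4
After 5 (craft mortar): mortar=3 stone=2 tin=2
After 6 (craft mortar): mortar=6
After 7 (gather 4 stone): mortar=6 stone=4
After 8 (gather 3 obsidian): mortar=6 obsidian=3 stone=4
After 9 (craft ink): ink=1 mortar=6 obsidian=1
After 10 (consume 1 obsidian): ink=1 mortar=6
After 11 (gather 5 tin): ink=1 mortar=6 tin=5
After 12 (gather 3 obsidian): ink=1 mortar=6 obsidian=3 tin=5
After 13 (craft candle): candle=2 ink=1 mortar=6 obsidian=1 tin=5
After 14 (gather 1 stone): candle=2 ink=1 mortar=6 obsidian=1 stone=1 tin=5
After 15 (gather 4 obsidian): candle=2 ink=1 mortar=6 obsidian=5 stone=1 tin=5
After 16 (craft candle): candle=4 ink=1 mortar=6 obsidian=3 stone=1 tin=5

Answer: no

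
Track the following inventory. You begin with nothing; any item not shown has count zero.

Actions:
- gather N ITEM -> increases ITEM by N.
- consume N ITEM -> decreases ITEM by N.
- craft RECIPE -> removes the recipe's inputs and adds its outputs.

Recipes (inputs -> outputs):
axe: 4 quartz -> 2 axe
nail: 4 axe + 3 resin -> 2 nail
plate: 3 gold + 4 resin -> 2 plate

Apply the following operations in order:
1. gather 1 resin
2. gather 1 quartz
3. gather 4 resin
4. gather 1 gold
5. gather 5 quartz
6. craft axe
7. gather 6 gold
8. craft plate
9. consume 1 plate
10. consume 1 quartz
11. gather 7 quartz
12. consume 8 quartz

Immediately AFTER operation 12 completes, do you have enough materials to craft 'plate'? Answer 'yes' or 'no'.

After 1 (gather 1 resin): resin=1
After 2 (gather 1 quartz): quartz=1 resin=1
After 3 (gather 4 resin): quartz=1 resin=5
After 4 (gather 1 gold): gold=1 quartz=1 resin=5
After 5 (gather 5 quartz): gold=1 quartz=6 resin=5
After 6 (craft axe): axe=2 gold=1 quartz=2 resin=5
After 7 (gather 6 gold): axe=2 gold=7 quartz=2 resin=5
After 8 (craft plate): axe=2 gold=4 plate=2 quartz=2 resin=1
After 9 (consume 1 plate): axe=2 gold=4 plate=1 quartz=2 resin=1
After 10 (consume 1 quartz): axe=2 gold=4 plate=1 quartz=1 resin=1
After 11 (gather 7 quartz): axe=2 gold=4 plate=1 quartz=8 resin=1
After 12 (consume 8 quartz): axe=2 gold=4 plate=1 resin=1

Answer: no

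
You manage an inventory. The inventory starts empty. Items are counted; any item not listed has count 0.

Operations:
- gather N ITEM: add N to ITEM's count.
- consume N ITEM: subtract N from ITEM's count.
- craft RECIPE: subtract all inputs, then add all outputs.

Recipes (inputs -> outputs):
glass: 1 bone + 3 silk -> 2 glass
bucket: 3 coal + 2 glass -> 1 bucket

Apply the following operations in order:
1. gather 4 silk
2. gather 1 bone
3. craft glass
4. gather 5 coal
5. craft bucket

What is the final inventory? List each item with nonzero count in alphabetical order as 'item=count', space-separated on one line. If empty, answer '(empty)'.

After 1 (gather 4 silk): silk=4
After 2 (gather 1 bone): bone=1 silk=4
After 3 (craft glass): glass=2 silk=1
After 4 (gather 5 coal): coal=5 glass=2 silk=1
After 5 (craft bucket): bucket=1 coal=2 silk=1

Answer: bucket=1 coal=2 silk=1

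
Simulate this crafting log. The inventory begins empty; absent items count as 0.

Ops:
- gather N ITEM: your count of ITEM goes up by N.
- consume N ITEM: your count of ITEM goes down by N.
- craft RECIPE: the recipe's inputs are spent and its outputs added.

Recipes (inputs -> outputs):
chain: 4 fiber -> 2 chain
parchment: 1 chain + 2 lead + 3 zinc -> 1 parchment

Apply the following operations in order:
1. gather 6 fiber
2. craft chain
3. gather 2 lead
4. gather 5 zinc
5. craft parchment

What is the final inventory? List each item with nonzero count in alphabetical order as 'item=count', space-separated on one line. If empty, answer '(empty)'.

After 1 (gather 6 fiber): fiber=6
After 2 (craft chain): chain=2 fiber=2
After 3 (gather 2 lead): chain=2 fiber=2 lead=2
After 4 (gather 5 zinc): chain=2 fiber=2 lead=2 zinc=5
After 5 (craft parchment): chain=1 fiber=2 parchment=1 zinc=2

Answer: chain=1 fiber=2 parchment=1 zinc=2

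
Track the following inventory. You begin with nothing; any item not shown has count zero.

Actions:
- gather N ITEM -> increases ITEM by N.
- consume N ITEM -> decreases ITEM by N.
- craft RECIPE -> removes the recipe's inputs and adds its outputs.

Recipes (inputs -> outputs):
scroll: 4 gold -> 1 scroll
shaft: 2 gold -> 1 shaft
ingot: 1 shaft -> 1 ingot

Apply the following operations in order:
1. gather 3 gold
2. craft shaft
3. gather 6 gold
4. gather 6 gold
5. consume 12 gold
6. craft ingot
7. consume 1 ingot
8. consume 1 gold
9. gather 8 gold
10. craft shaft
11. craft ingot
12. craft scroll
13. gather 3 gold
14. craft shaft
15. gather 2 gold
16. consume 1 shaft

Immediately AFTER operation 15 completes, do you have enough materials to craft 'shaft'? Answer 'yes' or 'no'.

Answer: yes

Derivation:
After 1 (gather 3 gold): gold=3
After 2 (craft shaft): gold=1 shaft=1
After 3 (gather 6 gold): gold=7 shaft=1
After 4 (gather 6 gold): gold=13 shaft=1
After 5 (consume 12 gold): gold=1 shaft=1
After 6 (craft ingot): gold=1 ingot=1
After 7 (consume 1 ingot): gold=1
After 8 (consume 1 gold): (empty)
After 9 (gather 8 gold): gold=8
After 10 (craft shaft): gold=6 shaft=1
After 11 (craft ingot): gold=6 ingot=1
After 12 (craft scroll): gold=2 ingot=1 scroll=1
After 13 (gather 3 gold): gold=5 ingot=1 scroll=1
After 14 (craft shaft): gold=3 ingot=1 scroll=1 shaft=1
After 15 (gather 2 gold): gold=5 ingot=1 scroll=1 shaft=1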